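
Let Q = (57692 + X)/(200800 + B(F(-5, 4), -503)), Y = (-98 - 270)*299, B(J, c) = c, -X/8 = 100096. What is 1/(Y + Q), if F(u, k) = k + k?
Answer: -200297/22039822580 ≈ -9.0880e-6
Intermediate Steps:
F(u, k) = 2*k
X = -800768 (X = -8*100096 = -800768)
Y = -110032 (Y = -368*299 = -110032)
Q = -743076/200297 (Q = (57692 - 800768)/(200800 - 503) = -743076/200297 ≈ -3.7099)
1/(Y + Q) = 1/(-110032 - 743076/200297) = 1/(-22039822580/200297) = -200297/22039822580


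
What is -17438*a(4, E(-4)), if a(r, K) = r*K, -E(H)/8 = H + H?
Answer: -4464128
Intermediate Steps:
E(H) = -16*H (E(H) = -8*(H + H) = -16*H)
a(r, K) = K*r
-17438*a(4, E(-4)) = -17438*(-16*(-4))*4 = -1116032*4 = -17438*256 = -4464128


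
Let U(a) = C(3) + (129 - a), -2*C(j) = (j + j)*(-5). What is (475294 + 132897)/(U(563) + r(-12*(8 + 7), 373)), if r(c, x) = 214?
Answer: -608191/205 ≈ -2966.8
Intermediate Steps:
C(j) = 5*j (C(j) = -(j + j)*(-5)/2 = -2*j*(-5)/2 = -(-5)*j = 5*j)
U(a) = 144 - a (U(a) = 5*3 + (129 - a) = 15 + (129 - a) = 144 - a)
(475294 + 132897)/(U(563) + r(-12*(8 + 7), 373)) = (475294 + 132897)/((144 - 1*563) + 214) = 608191/((144 - 563) + 214) = 608191/(-419 + 214) = 608191/(-205) = 608191*(-1/205) = -608191/205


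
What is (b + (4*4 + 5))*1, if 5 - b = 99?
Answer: -73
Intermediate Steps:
b = -94 (b = 5 - 1*99 = 5 - 99 = -94)
(b + (4*4 + 5))*1 = (-94 + (4*4 + 5))*1 = (-94 + (16 + 5))*1 = (-94 + 21)*1 = -73*1 = -73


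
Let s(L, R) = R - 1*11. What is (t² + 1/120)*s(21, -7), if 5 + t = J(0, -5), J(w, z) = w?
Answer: -9003/20 ≈ -450.15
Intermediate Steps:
t = -5 (t = -5 + 0 = -5)
s(L, R) = -11 + R (s(L, R) = R - 11 = -11 + R)
(t² + 1/120)*s(21, -7) = ((-5)² + 1/120)*(-11 - 7) = (25 + 1/120)*(-18) = (3001/120)*(-18) = -9003/20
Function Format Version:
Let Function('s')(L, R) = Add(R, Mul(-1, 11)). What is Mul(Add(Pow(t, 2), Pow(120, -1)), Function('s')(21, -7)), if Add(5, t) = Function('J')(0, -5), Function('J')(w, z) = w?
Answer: Rational(-9003, 20) ≈ -450.15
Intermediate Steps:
t = -5 (t = Add(-5, 0) = -5)
Function('s')(L, R) = Add(-11, R) (Function('s')(L, R) = Add(R, -11) = Add(-11, R))
Mul(Add(Pow(t, 2), Pow(120, -1)), Function('s')(21, -7)) = Mul(Add(Pow(-5, 2), Pow(120, -1)), Add(-11, -7)) = Mul(Add(25, Rational(1, 120)), -18) = Mul(Rational(3001, 120), -18) = Rational(-9003, 20)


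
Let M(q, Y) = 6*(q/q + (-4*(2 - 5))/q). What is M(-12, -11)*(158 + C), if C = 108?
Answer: 0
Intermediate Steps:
M(q, Y) = 6 + 72/q (M(q, Y) = 6*(1 + (-4*(-3))/q) = 6*(1 + 12/q) = 6 + 72/q)
M(-12, -11)*(158 + C) = (6 + 72/(-12))*(158 + 108) = (6 + 72*(-1/12))*266 = (6 - 6)*266 = 0*266 = 0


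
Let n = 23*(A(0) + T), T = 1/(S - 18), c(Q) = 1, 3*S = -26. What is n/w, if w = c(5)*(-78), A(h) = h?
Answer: 23/2080 ≈ 0.011058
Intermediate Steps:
S = -26/3 (S = (⅓)*(-26) = -26/3 ≈ -8.6667)
T = -3/80 (T = 1/(-26/3 - 18) = 1/(-80/3) = -3/80 ≈ -0.037500)
n = -69/80 (n = 23*(0 - 3/80) = 23*(-3/80) = -69/80 ≈ -0.86250)
w = -78 (w = 1*(-78) = -78)
n/w = -69/80/(-78) = -69/80*(-1/78) = 23/2080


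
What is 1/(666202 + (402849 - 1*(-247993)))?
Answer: 1/1317044 ≈ 7.5928e-7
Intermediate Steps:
1/(666202 + (402849 - 1*(-247993))) = 1/(666202 + (402849 + 247993)) = 1/(666202 + 650842) = 1/1317044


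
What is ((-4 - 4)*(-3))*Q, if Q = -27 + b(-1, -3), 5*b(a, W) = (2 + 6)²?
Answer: -1704/5 ≈ -340.80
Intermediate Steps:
b(a, W) = 64/5 (b(a, W) = (2 + 6)²/5 = (⅕)*8² = (⅕)*64 = 64/5)
Q = -71/5 (Q = -27 + 64/5 = -71/5 ≈ -14.200)
((-4 - 4)*(-3))*Q = ((-4 - 4)*(-3))*(-71/5) = -8*(-3)*(-71/5) = 24*(-71/5) = -1704/5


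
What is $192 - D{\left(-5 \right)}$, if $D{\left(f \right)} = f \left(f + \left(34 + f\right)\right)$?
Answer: $312$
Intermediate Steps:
$D{\left(f \right)} = f \left(34 + 2 f\right)$
$192 - D{\left(-5 \right)} = 192 - 2 \left(-5\right) \left(17 - 5\right) = 192 - 2 \left(-5\right) 12 = 192 - -120 = 192 + 120 = 312$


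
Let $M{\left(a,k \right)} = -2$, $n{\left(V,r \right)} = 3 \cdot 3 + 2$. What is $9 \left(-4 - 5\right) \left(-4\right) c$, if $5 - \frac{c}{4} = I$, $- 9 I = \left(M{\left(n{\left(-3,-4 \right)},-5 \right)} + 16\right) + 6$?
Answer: $9360$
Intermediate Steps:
$n{\left(V,r \right)} = 11$ ($n{\left(V,r \right)} = 9 + 2 = 11$)
$I = - \frac{20}{9}$ ($I = - \frac{\left(-2 + 16\right) + 6}{9} = - \frac{14 + 6}{9} = \left(- \frac{1}{9}\right) 20 = - \frac{20}{9} \approx -2.2222$)
$c = \frac{260}{9}$ ($c = 20 - - \frac{80}{9} = 20 + \frac{80}{9} = \frac{260}{9} \approx 28.889$)
$9 \left(-4 - 5\right) \left(-4\right) c = 9 \left(-4 - 5\right) \left(-4\right) \frac{260}{9} = 9 \left(\left(-9\right) \left(-4\right)\right) \frac{260}{9} = 9 \cdot 36 \cdot \frac{260}{9} = 324 \cdot \frac{260}{9} = 9360$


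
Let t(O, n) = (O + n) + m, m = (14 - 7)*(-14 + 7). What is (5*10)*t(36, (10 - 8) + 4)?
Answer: -350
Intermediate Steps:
m = -49 (m = 7*(-7) = -49)
t(O, n) = -49 + O + n (t(O, n) = (O + n) - 49 = -49 + O + n)
(5*10)*t(36, (10 - 8) + 4) = (5*10)*(-49 + 36 + ((10 - 8) + 4)) = 50*(-49 + 36 + (2 + 4)) = 50*(-49 + 36 + 6) = 50*(-7) = -350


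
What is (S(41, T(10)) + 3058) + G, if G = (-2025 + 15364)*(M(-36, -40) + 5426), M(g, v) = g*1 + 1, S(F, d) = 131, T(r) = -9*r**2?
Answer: 71913738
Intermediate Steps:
M(g, v) = 1 + g (M(g, v) = g + 1 = 1 + g)
G = 71910549 (G = (-2025 + 15364)*((1 - 36) + 5426) = 13339*(-35 + 5426) = 13339*5391 = 71910549)
(S(41, T(10)) + 3058) + G = (131 + 3058) + 71910549 = 3189 + 71910549 = 71913738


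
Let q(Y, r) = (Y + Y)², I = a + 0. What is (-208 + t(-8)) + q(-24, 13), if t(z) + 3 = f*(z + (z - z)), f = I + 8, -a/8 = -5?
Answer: 1709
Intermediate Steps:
a = 40 (a = -8*(-5) = 40)
I = 40 (I = 40 + 0 = 40)
f = 48 (f = 40 + 8 = 48)
q(Y, r) = 4*Y² (q(Y, r) = (2*Y)² = 4*Y²)
t(z) = -3 + 48*z (t(z) = -3 + 48*(z + (z - z)) = -3 + 48*(z + 0) = -3 + 48*z)
(-208 + t(-8)) + q(-24, 13) = (-208 + (-3 + 48*(-8))) + 4*(-24)² = (-208 + (-3 - 384)) + 4*576 = (-208 - 387) + 2304 = -595 + 2304 = 1709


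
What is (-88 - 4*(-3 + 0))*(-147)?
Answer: 11172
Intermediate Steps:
(-88 - 4*(-3 + 0))*(-147) = (-88 - 4*(-3))*(-147) = (-88 + 12)*(-147) = -76*(-147) = 11172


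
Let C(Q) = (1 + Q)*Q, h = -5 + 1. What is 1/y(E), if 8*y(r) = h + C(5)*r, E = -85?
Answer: -4/1277 ≈ -0.0031323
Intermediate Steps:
h = -4
C(Q) = Q*(1 + Q)
y(r) = -½ + 15*r/4 (y(r) = (-4 + (5*(1 + 5))*r)/8 = (-4 + (5*6)*r)/8 = (-4 + 30*r)/8 = -½ + 15*r/4)
1/y(E) = 1/(-½ + (15/4)*(-85)) = 1/(-½ - 1275/4) = 1/(-1277/4) = -4/1277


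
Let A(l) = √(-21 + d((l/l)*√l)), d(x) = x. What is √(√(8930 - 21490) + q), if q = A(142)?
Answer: √I*√(√(21 - √142) + 4*√785) ≈ 7.5857 + 7.5857*I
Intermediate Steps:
A(l) = √(-21 + √l) (A(l) = √(-21 + (l/l)*√l) = √(-21 + 1*√l) = √(-21 + √l))
q = √(-21 + √142) ≈ 3.0139*I
√(√(8930 - 21490) + q) = √(√(8930 - 21490) + √(-21 + √142)) = √(√(-12560) + √(-21 + √142)) = √(4*I*√785 + √(-21 + √142)) = √(√(-21 + √142) + 4*I*√785)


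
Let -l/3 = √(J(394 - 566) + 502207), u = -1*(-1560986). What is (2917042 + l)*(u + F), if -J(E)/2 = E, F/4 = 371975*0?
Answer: 4553461723412 - 14048874*√55839 ≈ 4.5501e+12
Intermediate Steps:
u = 1560986
F = 0 (F = 4*(371975*0) = 4*0 = 0)
J(E) = -2*E
l = -9*√55839 (l = -3*√(-2*(394 - 566) + 502207) = -3*√(-2*(-172) + 502207) = -3*√(344 + 502207) = -9*√55839 ≈ -2126.7)
(2917042 + l)*(u + F) = (2917042 - 9*√55839)*(1560986 + 0) = (2917042 - 9*√55839)*1560986 = 4553461723412 - 14048874*√55839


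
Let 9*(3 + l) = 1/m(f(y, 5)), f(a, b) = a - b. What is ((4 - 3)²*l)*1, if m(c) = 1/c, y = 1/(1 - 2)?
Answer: -11/3 ≈ -3.6667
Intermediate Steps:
y = -1 (y = 1/(-1) = -1)
l = -11/3 (l = -3 + 1/(9*(1/(-1 - 1*5))) = -3 + 1/(9*(1/(-1 - 5))) = -3 + 1/(9*(1/(-6))) = -3 + 1/(9*(-⅙)) = -3 + (⅑)*(-6) = -3 - ⅔ = -11/3 ≈ -3.6667)
((4 - 3)²*l)*1 = ((4 - 3)²*(-11/3))*1 = (1²*(-11/3))*1 = (1*(-11/3))*1 = -11/3*1 = -11/3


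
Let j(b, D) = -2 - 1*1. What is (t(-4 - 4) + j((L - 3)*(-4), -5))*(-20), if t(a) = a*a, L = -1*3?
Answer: -1220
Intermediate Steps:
L = -3
t(a) = a²
j(b, D) = -3 (j(b, D) = -2 - 1 = -3)
(t(-4 - 4) + j((L - 3)*(-4), -5))*(-20) = ((-4 - 4)² - 3)*(-20) = ((-8)² - 3)*(-20) = (64 - 3)*(-20) = 61*(-20) = -1220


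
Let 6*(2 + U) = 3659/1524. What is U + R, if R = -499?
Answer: -4577485/9144 ≈ -500.60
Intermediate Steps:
U = -14629/9144 (U = -2 + (3659/1524)/6 = -2 + (3659*(1/1524))/6 = -2 + (⅙)*(3659/1524) = -2 + 3659/9144 = -14629/9144 ≈ -1.5998)
U + R = -14629/9144 - 499 = -4577485/9144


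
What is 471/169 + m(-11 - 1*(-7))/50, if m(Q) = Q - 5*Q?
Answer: 13127/4225 ≈ 3.1070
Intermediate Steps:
m(Q) = -4*Q
471/169 + m(-11 - 1*(-7))/50 = 471/169 - 4*(-11 - 1*(-7))/50 = 471*(1/169) - 4*(-11 + 7)*(1/50) = 471/169 - 4*(-4)*(1/50) = 471/169 + 16*(1/50) = 471/169 + 8/25 = 13127/4225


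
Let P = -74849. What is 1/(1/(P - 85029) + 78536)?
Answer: 159878/12556178607 ≈ 1.2733e-5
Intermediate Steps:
1/(1/(P - 85029) + 78536) = 1/(1/(-74849 - 85029) + 78536) = 1/(1/(-159878) + 78536) = 1/(-1/159878 + 78536) = 1/(12556178607/159878) = 159878/12556178607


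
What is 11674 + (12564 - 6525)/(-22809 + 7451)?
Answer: 179283253/15358 ≈ 11674.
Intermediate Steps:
11674 + (12564 - 6525)/(-22809 + 7451) = 11674 + 6039/(-15358) = 11674 + 6039*(-1/15358) = 11674 - 6039/15358 = 179283253/15358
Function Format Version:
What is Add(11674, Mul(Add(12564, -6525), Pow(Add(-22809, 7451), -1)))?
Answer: Rational(179283253, 15358) ≈ 11674.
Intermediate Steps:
Add(11674, Mul(Add(12564, -6525), Pow(Add(-22809, 7451), -1))) = Add(11674, Mul(6039, Pow(-15358, -1))) = Add(11674, Mul(6039, Rational(-1, 15358))) = Add(11674, Rational(-6039, 15358)) = Rational(179283253, 15358)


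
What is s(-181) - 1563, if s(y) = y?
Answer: -1744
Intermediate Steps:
s(-181) - 1563 = -181 - 1563 = -1744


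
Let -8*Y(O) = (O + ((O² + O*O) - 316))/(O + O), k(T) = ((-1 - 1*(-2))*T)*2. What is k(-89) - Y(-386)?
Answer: -698309/3088 ≈ -226.14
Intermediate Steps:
k(T) = 2*T (k(T) = ((-1 + 2)*T)*2 = (1*T)*2 = T*2 = 2*T)
Y(O) = -(-316 + O + 2*O²)/(16*O) (Y(O) = -(O + ((O² + O*O) - 316))/(8*(O + O)) = -(O + ((O² + O²) - 316))/(8*(2*O)) = -(O + (2*O² - 316))*1/(2*O)/8 = -(O + (-316 + 2*O²))*1/(2*O)/8 = -(-316 + O + 2*O²)*1/(2*O)/8 = -(-316 + O + 2*O²)/(16*O))
k(-89) - Y(-386) = 2*(-89) - (316 - 1*(-386) - 2*(-386)²)/(16*(-386)) = -178 - (-1)*(316 + 386 - 2*148996)/(16*386) = -178 - (-1)*(316 + 386 - 297992)/(16*386) = -178 - (-1)*(-297290)/(16*386) = -178 - 1*148645/3088 = -178 - 148645/3088 = -698309/3088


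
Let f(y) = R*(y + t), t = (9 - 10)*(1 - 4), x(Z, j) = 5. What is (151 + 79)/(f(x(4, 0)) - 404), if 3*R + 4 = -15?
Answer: -345/682 ≈ -0.50587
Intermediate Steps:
R = -19/3 (R = -4/3 + (1/3)*(-15) = -4/3 - 5 = -19/3 ≈ -6.3333)
t = 3 (t = -1*(-3) = 3)
f(y) = -19 - 19*y/3 (f(y) = -19*(y + 3)/3 = -19*(3 + y)/3 = -19 - 19*y/3)
(151 + 79)/(f(x(4, 0)) - 404) = (151 + 79)/((-19 - 19/3*5) - 404) = 230/((-19 - 95/3) - 404) = 230/(-152/3 - 404) = 230/(-1364/3) = 230*(-3/1364) = -345/682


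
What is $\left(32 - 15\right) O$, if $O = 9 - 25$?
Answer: $-272$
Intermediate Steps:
$O = -16$ ($O = 9 - 25 = -16$)
$\left(32 - 15\right) O = \left(32 - 15\right) \left(-16\right) = 17 \left(-16\right) = -272$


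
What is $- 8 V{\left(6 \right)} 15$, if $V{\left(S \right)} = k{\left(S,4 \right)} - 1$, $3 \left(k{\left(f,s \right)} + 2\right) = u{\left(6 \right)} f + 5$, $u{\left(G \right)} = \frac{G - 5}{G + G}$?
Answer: $140$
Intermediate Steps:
$u{\left(G \right)} = \frac{-5 + G}{2 G}$
$k{\left(f,s \right)} = - \frac{1}{3} + \frac{f}{36}$ ($k{\left(f,s \right)} = -2 + \frac{\frac{-5 + 6}{2 \cdot 6} f + 5}{3} = -2 + \frac{\frac{1}{2} \cdot \frac{1}{6} \cdot 1 f + 5}{3} = -2 + \frac{\frac{f}{12} + 5}{3} = -2 + \frac{5 + \frac{f}{12}}{3} = -2 + \left(\frac{5}{3} + \frac{f}{36}\right) = - \frac{1}{3} + \frac{f}{36}$)
$V{\left(S \right)} = - \frac{4}{3} + \frac{S}{36}$ ($V{\left(S \right)} = \left(- \frac{1}{3} + \frac{S}{36}\right) - 1 = - \frac{4}{3} + \frac{S}{36}$)
$- 8 V{\left(6 \right)} 15 = - 8 \left(- \frac{4}{3} + \frac{1}{36} \cdot 6\right) 15 = - 8 \left(- \frac{4}{3} + \frac{1}{6}\right) 15 = \left(-8\right) \left(- \frac{7}{6}\right) 15 = \frac{28}{3} \cdot 15 = 140$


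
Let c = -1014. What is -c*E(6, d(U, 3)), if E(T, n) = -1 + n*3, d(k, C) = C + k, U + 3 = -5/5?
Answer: -4056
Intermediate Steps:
U = -4 (U = -3 - 5/5 = -3 - 5*⅕ = -3 - 1 = -4)
E(T, n) = -1 + 3*n
-c*E(6, d(U, 3)) = -(-1014)*(-1 + 3*(3 - 4)) = -(-1014)*(-1 + 3*(-1)) = -(-1014)*(-1 - 3) = -(-1014)*(-4) = -1*4056 = -4056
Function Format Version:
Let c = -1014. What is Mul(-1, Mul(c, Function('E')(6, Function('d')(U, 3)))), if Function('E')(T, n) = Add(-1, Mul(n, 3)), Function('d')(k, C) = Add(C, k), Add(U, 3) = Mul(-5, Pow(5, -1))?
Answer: -4056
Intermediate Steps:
U = -4 (U = Add(-3, Mul(-5, Pow(5, -1))) = Add(-3, Mul(-5, Rational(1, 5))) = Add(-3, -1) = -4)
Function('E')(T, n) = Add(-1, Mul(3, n))
Mul(-1, Mul(c, Function('E')(6, Function('d')(U, 3)))) = Mul(-1, Mul(-1014, Add(-1, Mul(3, Add(3, -4))))) = Mul(-1, Mul(-1014, Add(-1, Mul(3, -1)))) = Mul(-1, Mul(-1014, Add(-1, -3))) = Mul(-1, Mul(-1014, -4)) = Mul(-1, 4056) = -4056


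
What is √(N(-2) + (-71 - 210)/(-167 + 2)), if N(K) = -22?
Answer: I*√552585/165 ≈ 4.5052*I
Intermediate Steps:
√(N(-2) + (-71 - 210)/(-167 + 2)) = √(-22 + (-71 - 210)/(-167 + 2)) = √(-22 - 281/(-165)) = √(-22 - 281*(-1/165)) = √(-22 + 281/165) = √(-3349/165) = I*√552585/165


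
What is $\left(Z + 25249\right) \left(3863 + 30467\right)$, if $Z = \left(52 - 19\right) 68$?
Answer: $943834690$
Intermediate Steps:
$Z = 2244$ ($Z = 33 \cdot 68 = 2244$)
$\left(Z + 25249\right) \left(3863 + 30467\right) = \left(2244 + 25249\right) \left(3863 + 30467\right) = 27493 \cdot 34330 = 943834690$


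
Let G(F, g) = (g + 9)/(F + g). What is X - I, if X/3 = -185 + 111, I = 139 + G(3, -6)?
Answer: -360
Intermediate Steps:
G(F, g) = (9 + g)/(F + g)
I = 138 (I = 139 + (9 - 6)/(3 - 6) = 139 + 3/(-3) = 139 - ⅓*3 = 139 - 1 = 138)
X = -222 (X = 3*(-185 + 111) = 3*(-74) = -222)
X - I = -222 - 1*138 = -222 - 138 = -360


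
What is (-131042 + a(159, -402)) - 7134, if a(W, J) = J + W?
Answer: -138419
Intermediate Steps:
(-131042 + a(159, -402)) - 7134 = (-131042 + (-402 + 159)) - 7134 = (-131042 - 243) - 7134 = -131285 - 7134 = -138419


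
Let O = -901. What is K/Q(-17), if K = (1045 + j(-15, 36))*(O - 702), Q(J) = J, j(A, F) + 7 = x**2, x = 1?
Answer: 1665517/17 ≈ 97972.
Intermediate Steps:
j(A, F) = -6 (j(A, F) = -7 + 1**2 = -7 + 1 = -6)
K = -1665517 (K = (1045 - 6)*(-901 - 702) = 1039*(-1603) = -1665517)
K/Q(-17) = -1665517/(-17) = -1665517*(-1/17) = 1665517/17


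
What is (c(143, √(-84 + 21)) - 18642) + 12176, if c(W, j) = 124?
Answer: -6342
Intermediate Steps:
(c(143, √(-84 + 21)) - 18642) + 12176 = (124 - 18642) + 12176 = -18518 + 12176 = -6342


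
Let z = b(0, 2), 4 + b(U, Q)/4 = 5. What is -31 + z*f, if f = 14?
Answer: 25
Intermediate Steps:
b(U, Q) = 4 (b(U, Q) = -16 + 4*5 = -16 + 20 = 4)
z = 4
-31 + z*f = -31 + 4*14 = -31 + 56 = 25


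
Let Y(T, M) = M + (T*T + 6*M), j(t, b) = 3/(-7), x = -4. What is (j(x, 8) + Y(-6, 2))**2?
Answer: 120409/49 ≈ 2457.3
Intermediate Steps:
j(t, b) = -3/7 (j(t, b) = 3*(-1/7) = -3/7)
Y(T, M) = T**2 + 7*M (Y(T, M) = M + (T**2 + 6*M) = T**2 + 7*M)
(j(x, 8) + Y(-6, 2))**2 = (-3/7 + ((-6)**2 + 7*2))**2 = (-3/7 + (36 + 14))**2 = (-3/7 + 50)**2 = (347/7)**2 = 120409/49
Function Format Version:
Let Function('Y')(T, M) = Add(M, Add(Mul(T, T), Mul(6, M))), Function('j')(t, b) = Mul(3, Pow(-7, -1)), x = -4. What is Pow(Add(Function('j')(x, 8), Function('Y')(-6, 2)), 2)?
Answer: Rational(120409, 49) ≈ 2457.3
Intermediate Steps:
Function('j')(t, b) = Rational(-3, 7) (Function('j')(t, b) = Mul(3, Rational(-1, 7)) = Rational(-3, 7))
Function('Y')(T, M) = Add(Pow(T, 2), Mul(7, M)) (Function('Y')(T, M) = Add(M, Add(Pow(T, 2), Mul(6, M))) = Add(Pow(T, 2), Mul(7, M)))
Pow(Add(Function('j')(x, 8), Function('Y')(-6, 2)), 2) = Pow(Add(Rational(-3, 7), Add(Pow(-6, 2), Mul(7, 2))), 2) = Pow(Add(Rational(-3, 7), Add(36, 14)), 2) = Pow(Add(Rational(-3, 7), 50), 2) = Pow(Rational(347, 7), 2) = Rational(120409, 49)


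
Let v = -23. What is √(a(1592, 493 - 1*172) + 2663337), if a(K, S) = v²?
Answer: √2663866 ≈ 1632.1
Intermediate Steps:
a(K, S) = 529 (a(K, S) = (-23)² = 529)
√(a(1592, 493 - 1*172) + 2663337) = √(529 + 2663337) = √2663866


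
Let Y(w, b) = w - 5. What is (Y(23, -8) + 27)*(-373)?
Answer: -16785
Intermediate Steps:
Y(w, b) = -5 + w
(Y(23, -8) + 27)*(-373) = ((-5 + 23) + 27)*(-373) = (18 + 27)*(-373) = 45*(-373) = -16785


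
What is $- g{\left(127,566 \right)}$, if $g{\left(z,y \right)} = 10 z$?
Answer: $-1270$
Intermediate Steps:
$- g{\left(127,566 \right)} = - 10 \cdot 127 = \left(-1\right) 1270 = -1270$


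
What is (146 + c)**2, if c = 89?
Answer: 55225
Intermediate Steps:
(146 + c)**2 = (146 + 89)**2 = 235**2 = 55225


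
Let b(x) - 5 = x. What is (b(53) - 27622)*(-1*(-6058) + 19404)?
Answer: -701834568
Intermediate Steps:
b(x) = 5 + x
(b(53) - 27622)*(-1*(-6058) + 19404) = ((5 + 53) - 27622)*(-1*(-6058) + 19404) = (58 - 27622)*(6058 + 19404) = -27564*25462 = -701834568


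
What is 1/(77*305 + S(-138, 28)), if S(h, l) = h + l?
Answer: 1/23375 ≈ 4.2781e-5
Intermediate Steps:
1/(77*305 + S(-138, 28)) = 1/(77*305 + (-138 + 28)) = 1/(23485 - 110) = 1/23375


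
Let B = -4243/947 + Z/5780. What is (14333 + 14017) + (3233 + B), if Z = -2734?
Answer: 86423745071/2736830 ≈ 31578.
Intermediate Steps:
B = -13556819/2736830 (B = -4243/947 - 2734/5780 = -4243*1/947 - 2734*1/5780 = -4243/947 - 1367/2890 = -13556819/2736830 ≈ -4.9535)
(14333 + 14017) + (3233 + B) = (14333 + 14017) + (3233 - 13556819/2736830) = 28350 + 8834614571/2736830 = 86423745071/2736830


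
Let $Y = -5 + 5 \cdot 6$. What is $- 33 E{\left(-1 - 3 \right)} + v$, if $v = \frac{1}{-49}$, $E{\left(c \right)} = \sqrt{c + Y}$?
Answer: $- \frac{1}{49} - 33 \sqrt{21} \approx -151.25$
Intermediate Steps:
$Y = 25$ ($Y = -5 + 30 = 25$)
$E{\left(c \right)} = \sqrt{25 + c}$ ($E{\left(c \right)} = \sqrt{c + 25} = \sqrt{25 + c}$)
$v = - \frac{1}{49} \approx -0.020408$
$- 33 E{\left(-1 - 3 \right)} + v = - 33 \sqrt{25 - 4} - \frac{1}{49} = - 33 \sqrt{21} - \frac{1}{49} = - \frac{1}{49} - 33 \sqrt{21}$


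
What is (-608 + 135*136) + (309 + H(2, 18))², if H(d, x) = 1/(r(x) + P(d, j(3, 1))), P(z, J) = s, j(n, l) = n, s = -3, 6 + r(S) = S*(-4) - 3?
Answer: 798920137/7056 ≈ 1.1323e+5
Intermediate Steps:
r(S) = -9 - 4*S (r(S) = -6 + (S*(-4) - 3) = -6 + (-4*S - 3) = -6 + (-3 - 4*S) = -9 - 4*S)
P(z, J) = -3
H(d, x) = 1/(-12 - 4*x) (H(d, x) = 1/((-9 - 4*x) - 3) = 1/(-12 - 4*x))
(-608 + 135*136) + (309 + H(2, 18))² = (-608 + 135*136) + (309 - 1/(12 + 4*18))² = (-608 + 18360) + (309 - 1/(12 + 72))² = 17752 + (309 - 1/84)² = 17752 + (25955/84)² = 17752 + 673662025/7056 = 798920137/7056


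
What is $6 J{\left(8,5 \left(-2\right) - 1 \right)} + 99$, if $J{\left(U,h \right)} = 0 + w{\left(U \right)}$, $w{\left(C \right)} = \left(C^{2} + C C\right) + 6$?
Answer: $903$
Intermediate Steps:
$w{\left(C \right)} = 6 + 2 C^{2}$ ($w{\left(C \right)} = \left(C^{2} + C^{2}\right) + 6 = 2 C^{2} + 6 = 6 + 2 C^{2}$)
$J{\left(U,h \right)} = 6 + 2 U^{2}$ ($J{\left(U,h \right)} = 0 + \left(6 + 2 U^{2}\right) = 6 + 2 U^{2}$)
$6 J{\left(8,5 \left(-2\right) - 1 \right)} + 99 = 6 \left(6 + 2 \cdot 8^{2}\right) + 99 = 6 \left(6 + 2 \cdot 64\right) + 99 = 6 \left(6 + 128\right) + 99 = 6 \cdot 134 + 99 = 804 + 99 = 903$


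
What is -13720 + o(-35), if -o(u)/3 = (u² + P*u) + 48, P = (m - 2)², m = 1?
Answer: -17434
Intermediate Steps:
P = 1 (P = (1 - 2)² = (-1)² = 1)
o(u) = -144 - 3*u - 3*u² (o(u) = -3*((u² + 1*u) + 48) = -3*((u² + u) + 48) = -3*((u + u²) + 48) = -3*(48 + u + u²) = -144 - 3*u - 3*u²)
-13720 + o(-35) = -13720 + (-144 - 3*(-35) - 3*(-35)²) = -13720 + (-144 + 105 - 3*1225) = -13720 + (-144 + 105 - 3675) = -13720 - 3714 = -17434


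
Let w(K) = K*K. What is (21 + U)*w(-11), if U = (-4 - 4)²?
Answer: 10285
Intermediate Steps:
w(K) = K²
U = 64 (U = (-8)² = 64)
(21 + U)*w(-11) = (21 + 64)*(-11)² = 85*121 = 10285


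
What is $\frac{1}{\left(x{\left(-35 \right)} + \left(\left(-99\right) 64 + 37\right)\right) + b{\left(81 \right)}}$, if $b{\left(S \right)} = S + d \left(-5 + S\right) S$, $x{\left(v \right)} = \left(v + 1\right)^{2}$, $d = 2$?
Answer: $\frac{1}{7250} \approx 0.00013793$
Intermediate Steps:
$x{\left(v \right)} = \left(1 + v\right)^{2}$
$b{\left(S \right)} = S + 2 S \left(-5 + S\right)$ ($b{\left(S \right)} = S + 2 \left(-5 + S\right) S = S + 2 S \left(-5 + S\right)$)
$\frac{1}{\left(x{\left(-35 \right)} + \left(\left(-99\right) 64 + 37\right)\right) + b{\left(81 \right)}} = \frac{1}{\left(\left(1 - 35\right)^{2} + \left(\left(-99\right) 64 + 37\right)\right) + 81 \left(-9 + 2 \cdot 81\right)} = \frac{1}{\left(\left(-34\right)^{2} + \left(-6336 + 37\right)\right) + 81 \left(-9 + 162\right)} = \frac{1}{\left(1156 - 6299\right) + 81 \cdot 153} = \frac{1}{-5143 + 12393} = \frac{1}{7250}$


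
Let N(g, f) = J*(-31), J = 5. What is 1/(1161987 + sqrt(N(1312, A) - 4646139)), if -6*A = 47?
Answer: 1161987/1350218434463 - I*sqrt(4646294)/1350218434463 ≈ 8.6059e-7 - 1.5964e-9*I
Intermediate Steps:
A = -47/6 (A = -1/6*47 = -47/6 ≈ -7.8333)
N(g, f) = -155 (N(g, f) = 5*(-31) = -155)
1/(1161987 + sqrt(N(1312, A) - 4646139)) = 1/(1161987 + sqrt(-155 - 4646139)) = 1/(1161987 + sqrt(-4646294)) = 1/(1161987 + I*sqrt(4646294))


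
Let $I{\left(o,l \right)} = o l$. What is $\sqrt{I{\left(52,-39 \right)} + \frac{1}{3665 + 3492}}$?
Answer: $\frac{i \sqrt{103879525015}}{7157} \approx 45.033 i$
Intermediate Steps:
$I{\left(o,l \right)} = l o$
$\sqrt{I{\left(52,-39 \right)} + \frac{1}{3665 + 3492}} = \sqrt{\left(-39\right) 52 + \frac{1}{3665 + 3492}} = \sqrt{-2028 + \frac{1}{7157}} = \sqrt{- \frac{14514395}{7157}} = \frac{i \sqrt{103879525015}}{7157}$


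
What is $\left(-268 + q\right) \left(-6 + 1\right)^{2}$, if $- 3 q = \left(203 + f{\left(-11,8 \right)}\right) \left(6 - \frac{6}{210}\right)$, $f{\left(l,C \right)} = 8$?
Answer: $- \frac{361195}{21} \approx -17200.0$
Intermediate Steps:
$q = - \frac{44099}{105}$ ($q = - \frac{\left(203 + 8\right) \left(6 - \frac{6}{210}\right)}{3} = - \frac{211 \left(6 - \frac{1}{35}\right)}{3} = - \frac{211 \cdot \frac{209}{35}}{3} = \left(- \frac{1}{3}\right) \frac{44099}{35} = - \frac{44099}{105} \approx -419.99$)
$\left(-268 + q\right) \left(-6 + 1\right)^{2} = \left(-268 - \frac{44099}{105}\right) \left(-6 + 1\right)^{2} = - \frac{72239 \left(-5\right)^{2}}{105} = \left(- \frac{72239}{105}\right) 25 = - \frac{361195}{21}$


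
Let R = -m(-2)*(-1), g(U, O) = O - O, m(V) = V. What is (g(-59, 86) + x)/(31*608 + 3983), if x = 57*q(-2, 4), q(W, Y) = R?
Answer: -114/22831 ≈ -0.0049932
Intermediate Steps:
g(U, O) = 0
R = -2 (R = -1*(-2)*(-1) = 2*(-1) = -2)
q(W, Y) = -2
x = -114 (x = 57*(-2) = -114)
(g(-59, 86) + x)/(31*608 + 3983) = (0 - 114)/(31*608 + 3983) = -114/(18848 + 3983) = -114/22831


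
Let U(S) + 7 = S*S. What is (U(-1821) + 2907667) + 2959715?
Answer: 9183416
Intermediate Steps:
U(S) = -7 + S² (U(S) = -7 + S*S = -7 + S²)
(U(-1821) + 2907667) + 2959715 = ((-7 + (-1821)²) + 2907667) + 2959715 = ((-7 + 3316041) + 2907667) + 2959715 = (3316034 + 2907667) + 2959715 = 6223701 + 2959715 = 9183416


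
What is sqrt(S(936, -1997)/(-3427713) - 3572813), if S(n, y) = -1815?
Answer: I*sqrt(4664194791617599878)/1142571 ≈ 1890.2*I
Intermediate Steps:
sqrt(S(936, -1997)/(-3427713) - 3572813) = sqrt(-1815/(-3427713) - 3572813) = sqrt(-1815*(-1/3427713) - 3572813) = sqrt(605/1142571 - 3572813) = sqrt(-4082192521618/1142571) = I*sqrt(4664194791617599878)/1142571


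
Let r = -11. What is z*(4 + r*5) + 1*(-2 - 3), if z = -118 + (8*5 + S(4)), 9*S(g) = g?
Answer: 11851/3 ≈ 3950.3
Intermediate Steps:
S(g) = g/9
z = -698/9 (z = -118 + (8*5 + (⅑)*4) = -118 + (40 + 4/9) = -118 + 364/9 = -698/9 ≈ -77.556)
z*(4 + r*5) + 1*(-2 - 3) = -698*(4 - 11*5)/9 + 1*(-2 - 3) = -698*(4 - 55)/9 + 1*(-5) = -698/9*(-51) - 5 = 11866/3 - 5 = 11851/3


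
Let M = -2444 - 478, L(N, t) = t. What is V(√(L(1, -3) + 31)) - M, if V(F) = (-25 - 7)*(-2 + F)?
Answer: 2986 - 64*√7 ≈ 2816.7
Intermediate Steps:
M = -2922
V(F) = 64 - 32*F (V(F) = -32*(-2 + F) = 64 - 32*F)
V(√(L(1, -3) + 31)) - M = (64 - 32*√(-3 + 31)) - 1*(-2922) = (64 - 64*√7) + 2922 = 2986 - 64*√7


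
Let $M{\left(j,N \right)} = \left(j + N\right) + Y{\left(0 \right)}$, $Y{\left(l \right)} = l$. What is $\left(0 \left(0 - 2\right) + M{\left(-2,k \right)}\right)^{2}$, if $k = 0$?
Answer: $4$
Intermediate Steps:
$M{\left(j,N \right)} = N + j$ ($M{\left(j,N \right)} = \left(j + N\right) + 0 = \left(N + j\right) + 0 = N + j$)
$\left(0 \left(0 - 2\right) + M{\left(-2,k \right)}\right)^{2} = \left(0 \left(0 - 2\right) + \left(0 - 2\right)\right)^{2} = \left(0 \left(-2\right) - 2\right)^{2} = \left(0 - 2\right)^{2} = \left(-2\right)^{2} = 4$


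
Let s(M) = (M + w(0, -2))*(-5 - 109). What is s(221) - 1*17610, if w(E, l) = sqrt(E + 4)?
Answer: -43032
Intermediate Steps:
w(E, l) = sqrt(4 + E)
s(M) = -228 - 114*M (s(M) = (M + sqrt(4 + 0))*(-5 - 109) = (M + sqrt(4))*(-114) = (M + 2)*(-114) = (2 + M)*(-114) = -228 - 114*M)
s(221) - 1*17610 = (-228 - 114*221) - 1*17610 = (-228 - 25194) - 17610 = -25422 - 17610 = -43032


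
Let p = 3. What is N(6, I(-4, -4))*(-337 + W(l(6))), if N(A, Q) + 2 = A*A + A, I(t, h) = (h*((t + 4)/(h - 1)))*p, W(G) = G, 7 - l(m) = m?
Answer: -13440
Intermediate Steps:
l(m) = 7 - m
I(t, h) = 3*h*(4 + t)/(-1 + h) (I(t, h) = (h*((t + 4)/(h - 1)))*3 = (h*((4 + t)/(-1 + h)))*3 = (h*(4 + t)/(-1 + h))*3 = 3*h*(4 + t)/(-1 + h))
N(A, Q) = -2 + A + A² (N(A, Q) = -2 + (A*A + A) = -2 + (A² + A) = -2 + (A + A²) = -2 + A + A²)
N(6, I(-4, -4))*(-337 + W(l(6))) = (-2 + 6 + 6²)*(-337 + (7 - 1*6)) = (-2 + 6 + 36)*(-337 + (7 - 6)) = 40*(-337 + 1) = 40*(-336) = -13440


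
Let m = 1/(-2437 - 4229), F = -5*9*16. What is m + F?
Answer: -4799521/6666 ≈ -720.00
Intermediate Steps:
F = -720 (F = -45*16 = -720)
m = -1/6666 (m = 1/(-6666) = -1/6666 ≈ -0.00015002)
m + F = -1/6666 - 720 = -4799521/6666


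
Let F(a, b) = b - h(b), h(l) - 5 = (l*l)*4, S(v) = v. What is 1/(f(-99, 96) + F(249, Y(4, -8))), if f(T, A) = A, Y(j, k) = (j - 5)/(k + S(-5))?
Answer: 169/15388 ≈ 0.010983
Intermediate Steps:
h(l) = 5 + 4*l² (h(l) = 5 + (l*l)*4 = 5 + l²*4 = 5 + 4*l²)
Y(j, k) = (-5 + j)/(-5 + k) (Y(j, k) = (j - 5)/(k - 5) = (-5 + j)/(-5 + k))
F(a, b) = -5 + b - 4*b² (F(a, b) = b - (5 + 4*b²) = b + (-5 - 4*b²) = -5 + b - 4*b²)
1/(f(-99, 96) + F(249, Y(4, -8))) = 1/(96 + (-5 + (-5 + 4)/(-5 - 8) - 4*(-5 + 4)²/(-5 - 8)²)) = 1/(96 + (-5 - 1/(-13) - 4*(-1/(-13))²)) = 1/(96 + (-5 - 1/13*(-1) - 4*(-1/13*(-1))²)) = 1/(96 + (-5 + 1/13 - 4*(1/13)²)) = 1/(96 + (-5 + 1/13 - 4*1/169)) = 1/(96 + (-5 + 1/13 - 4/169)) = 1/(96 - 836/169) = 1/(15388/169) = 169/15388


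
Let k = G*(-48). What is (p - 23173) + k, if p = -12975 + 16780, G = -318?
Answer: -4104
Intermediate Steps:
p = 3805
k = 15264 (k = -318*(-48) = 15264)
(p - 23173) + k = (3805 - 23173) + 15264 = -19368 + 15264 = -4104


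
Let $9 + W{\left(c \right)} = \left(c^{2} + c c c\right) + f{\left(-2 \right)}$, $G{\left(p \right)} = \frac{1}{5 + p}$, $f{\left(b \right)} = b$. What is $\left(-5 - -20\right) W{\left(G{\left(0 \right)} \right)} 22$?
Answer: $- \frac{90354}{25} \approx -3614.2$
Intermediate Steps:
$W{\left(c \right)} = -11 + c^{2} + c^{3}$ ($W{\left(c \right)} = -9 - \left(2 - c^{2} - c c c\right) = -9 - \left(2 - c^{2} - c^{2} c\right) = -9 - \left(2 - c^{2} - c^{3}\right) = -9 + \left(-2 + c^{2} + c^{3}\right) = -11 + c^{2} + c^{3}$)
$\left(-5 - -20\right) W{\left(G{\left(0 \right)} \right)} 22 = \left(-5 - -20\right) \left(-11 + \left(\frac{1}{5 + 0}\right)^{2} + \left(\frac{1}{5 + 0}\right)^{3}\right) 22 = \left(-5 + 20\right) \left(-11 + \left(\frac{1}{5}\right)^{2} + \left(\frac{1}{5}\right)^{3}\right) 22 = 15 \left(-11 + \left(\frac{1}{5}\right)^{2} + \left(\frac{1}{5}\right)^{3}\right) 22 = 15 \left(-11 + \frac{1}{25} + \frac{1}{125}\right) 22 = 15 \left(- \frac{1369}{125}\right) 22 = \left(- \frac{4107}{25}\right) 22 = - \frac{90354}{25}$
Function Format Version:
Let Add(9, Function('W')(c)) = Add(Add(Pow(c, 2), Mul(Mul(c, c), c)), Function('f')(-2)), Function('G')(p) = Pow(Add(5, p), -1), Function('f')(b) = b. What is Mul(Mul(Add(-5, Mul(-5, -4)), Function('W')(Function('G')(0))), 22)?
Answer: Rational(-90354, 25) ≈ -3614.2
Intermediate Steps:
Function('W')(c) = Add(-11, Pow(c, 2), Pow(c, 3)) (Function('W')(c) = Add(-9, Add(Add(Pow(c, 2), Mul(Mul(c, c), c)), -2)) = Add(-9, Add(Add(Pow(c, 2), Mul(Pow(c, 2), c)), -2)) = Add(-9, Add(Add(Pow(c, 2), Pow(c, 3)), -2)) = Add(-9, Add(-2, Pow(c, 2), Pow(c, 3))) = Add(-11, Pow(c, 2), Pow(c, 3)))
Mul(Mul(Add(-5, Mul(-5, -4)), Function('W')(Function('G')(0))), 22) = Mul(Mul(Add(-5, Mul(-5, -4)), Add(-11, Pow(Pow(Add(5, 0), -1), 2), Pow(Pow(Add(5, 0), -1), 3))), 22) = Mul(Mul(Add(-5, 20), Add(-11, Pow(Pow(5, -1), 2), Pow(Pow(5, -1), 3))), 22) = Mul(Mul(15, Add(-11, Pow(Rational(1, 5), 2), Pow(Rational(1, 5), 3))), 22) = Mul(Mul(15, Add(-11, Rational(1, 25), Rational(1, 125))), 22) = Mul(Mul(15, Rational(-1369, 125)), 22) = Mul(Rational(-4107, 25), 22) = Rational(-90354, 25)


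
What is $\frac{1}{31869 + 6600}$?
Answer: $\frac{1}{38469} \approx 2.5995 \cdot 10^{-5}$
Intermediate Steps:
$\frac{1}{31869 + 6600} = \frac{1}{38469}$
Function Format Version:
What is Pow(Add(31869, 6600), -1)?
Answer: Rational(1, 38469) ≈ 2.5995e-5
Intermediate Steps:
Pow(Add(31869, 6600), -1) = Pow(38469, -1) = Rational(1, 38469)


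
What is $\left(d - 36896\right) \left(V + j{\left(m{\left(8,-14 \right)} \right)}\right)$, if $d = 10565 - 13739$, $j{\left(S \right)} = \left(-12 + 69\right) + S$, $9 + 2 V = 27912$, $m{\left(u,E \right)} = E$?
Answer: $-560759615$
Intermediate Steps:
$V = \frac{27903}{2}$ ($V = - \frac{9}{2} + \frac{1}{2} \cdot 27912 = - \frac{9}{2} + 13956 = \frac{27903}{2} \approx 13952.0$)
$j{\left(S \right)} = 57 + S$
$d = -3174$
$\left(d - 36896\right) \left(V + j{\left(m{\left(8,-14 \right)} \right)}\right) = \left(-3174 - 36896\right) \left(\frac{27903}{2} + \left(57 - 14\right)\right) = - 40070 \left(\frac{27903}{2} + 43\right) = \left(-40070\right) \frac{27989}{2} = -560759615$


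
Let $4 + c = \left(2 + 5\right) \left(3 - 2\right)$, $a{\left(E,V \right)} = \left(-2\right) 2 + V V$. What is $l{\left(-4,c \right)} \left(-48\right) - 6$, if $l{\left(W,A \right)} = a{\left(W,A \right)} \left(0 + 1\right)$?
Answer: $-246$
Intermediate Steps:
$a{\left(E,V \right)} = -4 + V^{2}$
$c = 3$ ($c = -4 + \left(2 + 5\right) \left(3 - 2\right) = -4 + 7 \cdot 1 = -4 + 7 = 3$)
$l{\left(W,A \right)} = -4 + A^{2}$ ($l{\left(W,A \right)} = \left(-4 + A^{2}\right) \left(0 + 1\right) = \left(-4 + A^{2}\right) 1 = -4 + A^{2}$)
$l{\left(-4,c \right)} \left(-48\right) - 6 = \left(-4 + 3^{2}\right) \left(-48\right) - 6 = \left(-4 + 9\right) \left(-48\right) - 6 = 5 \left(-48\right) - 6 = -240 - 6 = -246$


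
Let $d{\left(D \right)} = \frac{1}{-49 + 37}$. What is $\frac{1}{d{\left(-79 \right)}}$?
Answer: $-12$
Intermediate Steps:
$d{\left(D \right)} = - \frac{1}{12}$ ($d{\left(D \right)} = \frac{1}{-12} = - \frac{1}{12}$)
$\frac{1}{d{\left(-79 \right)}} = \frac{1}{- \frac{1}{12}} = -12$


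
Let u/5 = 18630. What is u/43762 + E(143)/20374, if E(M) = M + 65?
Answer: 476735149/222901747 ≈ 2.1388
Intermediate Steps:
u = 93150 (u = 5*18630 = 93150)
E(M) = 65 + M
u/43762 + E(143)/20374 = 93150/43762 + (65 + 143)/20374 = 93150*(1/43762) + 208*(1/20374) = 46575/21881 + 104/10187 = 476735149/222901747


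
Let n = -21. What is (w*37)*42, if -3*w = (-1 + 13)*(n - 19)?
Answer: 248640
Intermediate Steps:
w = 160 (w = -(-1 + 13)*(-21 - 19)/3 = -4*(-40) = -1/3*(-480) = 160)
(w*37)*42 = (160*37)*42 = 5920*42 = 248640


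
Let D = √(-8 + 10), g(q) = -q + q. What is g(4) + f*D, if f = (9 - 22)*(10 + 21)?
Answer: -403*√2 ≈ -569.93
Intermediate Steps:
g(q) = 0
f = -403 (f = -13*31 = -403)
D = √2 ≈ 1.4142
g(4) + f*D = 0 - 403*√2 = -403*√2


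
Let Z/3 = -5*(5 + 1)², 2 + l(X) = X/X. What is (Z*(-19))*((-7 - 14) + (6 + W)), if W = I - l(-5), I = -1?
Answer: -153900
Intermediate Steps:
l(X) = -1 (l(X) = -2 + X/X = -2 + 1 = -1)
W = 0 (W = -1 - 1*(-1) = -1 + 1 = 0)
Z = -540 (Z = 3*(-5*(5 + 1)²) = 3*(-5*6²) = 3*(-5*36) = 3*(-180) = -540)
(Z*(-19))*((-7 - 14) + (6 + W)) = (-540*(-19))*((-7 - 14) + (6 + 0)) = 10260*(-21 + 6) = 10260*(-15) = -153900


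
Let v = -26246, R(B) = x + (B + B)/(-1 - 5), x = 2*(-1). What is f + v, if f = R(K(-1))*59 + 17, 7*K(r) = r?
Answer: -553228/21 ≈ -26344.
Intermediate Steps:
K(r) = r/7
x = -2
R(B) = -2 - B/3 (R(B) = -2 + (B + B)/(-1 - 5) = -2 + (2*B)/(-6) = -2 + (2*B)*(-⅙) = -2 - B/3)
f = -2062/21 (f = (-2 - (-1)/21)*59 + 17 = (-2 - ⅓*(-⅐))*59 + 17 = (-2 + 1/21)*59 + 17 = -41/21*59 + 17 = -2419/21 + 17 = -2062/21 ≈ -98.190)
f + v = -2062/21 - 26246 = -553228/21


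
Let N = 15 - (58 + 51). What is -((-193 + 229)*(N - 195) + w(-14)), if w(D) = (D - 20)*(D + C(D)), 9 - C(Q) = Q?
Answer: 10710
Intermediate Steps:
C(Q) = 9 - Q
N = -94 (N = 15 - 1*109 = 15 - 109 = -94)
w(D) = -180 + 9*D (w(D) = (D - 20)*(D + (9 - D)) = (-20 + D)*9 = -180 + 9*D)
-((-193 + 229)*(N - 195) + w(-14)) = -((-193 + 229)*(-94 - 195) + (-180 + 9*(-14))) = -(36*(-289) + (-180 - 126)) = -(-10404 - 306) = -1*(-10710) = 10710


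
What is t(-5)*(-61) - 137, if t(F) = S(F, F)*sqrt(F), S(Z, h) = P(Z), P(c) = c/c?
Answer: -137 - 61*I*sqrt(5) ≈ -137.0 - 136.4*I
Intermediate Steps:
P(c) = 1
S(Z, h) = 1
t(F) = sqrt(F) (t(F) = 1*sqrt(F) = sqrt(F))
t(-5)*(-61) - 137 = sqrt(-5)*(-61) - 137 = (I*sqrt(5))*(-61) - 137 = -61*I*sqrt(5) - 137 = -137 - 61*I*sqrt(5)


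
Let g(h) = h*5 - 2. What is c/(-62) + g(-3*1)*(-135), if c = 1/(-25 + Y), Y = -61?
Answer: 12236941/5332 ≈ 2295.0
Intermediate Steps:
g(h) = -2 + 5*h (g(h) = 5*h - 2 = -2 + 5*h)
c = -1/86 (c = 1/(-25 - 61) = 1/(-86) = -1/86 ≈ -0.011628)
c/(-62) + g(-3*1)*(-135) = -1/86/(-62) + (-2 + 5*(-3*1))*(-135) = -1/86*(-1/62) + (-2 + 5*(-3))*(-135) = 1/5332 + (-2 - 15)*(-135) = 1/5332 - 17*(-135) = 1/5332 + 2295 = 12236941/5332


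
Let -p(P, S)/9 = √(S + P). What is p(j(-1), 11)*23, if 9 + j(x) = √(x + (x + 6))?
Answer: -414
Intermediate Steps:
j(x) = -9 + √(6 + 2*x) (j(x) = -9 + √(x + (x + 6)) = -9 + √(x + (6 + x)) = -9 + √(6 + 2*x))
p(P, S) = -9*√(P + S) (p(P, S) = -9*√(S + P) = -9*√(P + S))
p(j(-1), 11)*23 = -9*√((-9 + √(6 + 2*(-1))) + 11)*23 = -9*√((-9 + √(6 - 2)) + 11)*23 = -9*√((-9 + √4) + 11)*23 = -9*√((-9 + 2) + 11)*23 = -9*√(-7 + 11)*23 = -9*√4*23 = -9*2*23 = -18*23 = -414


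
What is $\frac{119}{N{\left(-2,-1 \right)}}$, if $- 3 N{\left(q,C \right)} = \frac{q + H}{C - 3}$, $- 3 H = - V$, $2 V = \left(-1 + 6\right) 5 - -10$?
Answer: $\frac{8568}{23} \approx 372.52$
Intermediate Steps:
$V = \frac{35}{2}$ ($V = \frac{\left(-1 + 6\right) 5 - -10}{2} = \frac{5 \cdot 5 + 10}{2} = \frac{25 + 10}{2} = \frac{1}{2} \cdot 35 = \frac{35}{2} \approx 17.5$)
$H = \frac{35}{6}$ ($H = - \frac{\left(-1\right) \frac{35}{2}}{3} = \left(- \frac{1}{3}\right) \left(- \frac{35}{2}\right) = \frac{35}{6} \approx 5.8333$)
$N{\left(q,C \right)} = - \frac{\frac{35}{6} + q}{3 \left(-3 + C\right)}$ ($N{\left(q,C \right)} = - \frac{\left(q + \frac{35}{6}\right) \frac{1}{C - 3}}{3} = - \frac{\left(\frac{35}{6} + q\right) \frac{1}{-3 + C}}{3} = - \frac{\frac{1}{-3 + C} \left(\frac{35}{6} + q\right)}{3} = - \frac{\frac{35}{6} + q}{3 \left(-3 + C\right)}$)
$\frac{119}{N{\left(-2,-1 \right)}} = \frac{119}{\frac{1}{18} \frac{1}{-3 - 1} \left(-35 - -12\right)} = \frac{119}{\frac{1}{18} \frac{1}{-4} \left(-35 + 12\right)} = \frac{119}{\frac{1}{18} \left(- \frac{1}{4}\right) \left(-23\right)} = \frac{119}{\frac{23}{72}} = 119 \cdot \frac{72}{23} = \frac{8568}{23}$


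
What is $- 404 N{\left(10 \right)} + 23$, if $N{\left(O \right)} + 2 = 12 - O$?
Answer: $23$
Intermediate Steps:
$N{\left(O \right)} = 10 - O$ ($N{\left(O \right)} = -2 - \left(-12 + O\right) = 10 - O$)
$- 404 N{\left(10 \right)} + 23 = - 404 \left(10 - 10\right) + 23 = \left(-404\right) 0 + 23 = 0 + 23 = 23$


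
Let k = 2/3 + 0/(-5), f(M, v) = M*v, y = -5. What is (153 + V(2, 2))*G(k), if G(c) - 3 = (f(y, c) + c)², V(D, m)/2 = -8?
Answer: 12467/9 ≈ 1385.2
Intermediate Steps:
V(D, m) = -16 (V(D, m) = 2*(-8) = -16)
k = ⅔ (k = 2*(⅓) + 0*(-⅕) = ⅔ + 0 = ⅔ ≈ 0.66667)
G(c) = 3 + 16*c² (G(c) = 3 + (-5*c + c)² = 3 + (-4*c)² = 3 + 16*c²)
(153 + V(2, 2))*G(k) = (153 - 16)*(3 + 16*(⅔)²) = 137*(3 + 16*(4/9)) = 137*(3 + 64/9) = 137*(91/9) = 12467/9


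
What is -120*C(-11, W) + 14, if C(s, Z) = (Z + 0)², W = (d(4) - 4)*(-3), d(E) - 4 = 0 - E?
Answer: -17266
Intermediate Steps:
d(E) = 4 - E (d(E) = 4 + (0 - E) = 4 - E)
W = 12 (W = ((4 - 1*4) - 4)*(-3) = ((4 - 4) - 4)*(-3) = (0 - 4)*(-3) = -4*(-3) = 12)
C(s, Z) = Z²
-120*C(-11, W) + 14 = -120*12² + 14 = -120*144 + 14 = -17280 + 14 = -17266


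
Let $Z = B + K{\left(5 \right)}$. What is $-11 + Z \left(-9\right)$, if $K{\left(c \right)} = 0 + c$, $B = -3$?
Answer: $-29$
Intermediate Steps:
$K{\left(c \right)} = c$
$Z = 2$ ($Z = -3 + 5 = 2$)
$-11 + Z \left(-9\right) = -11 + 2 \left(-9\right) = -11 - 18 = -29$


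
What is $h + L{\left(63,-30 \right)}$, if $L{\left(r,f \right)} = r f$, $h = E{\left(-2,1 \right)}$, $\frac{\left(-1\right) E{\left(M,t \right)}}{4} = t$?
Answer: $-1894$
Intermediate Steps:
$E{\left(M,t \right)} = - 4 t$
$h = -4$ ($h = \left(-4\right) 1 = -4$)
$L{\left(r,f \right)} = f r$
$h + L{\left(63,-30 \right)} = -4 - 1890 = -1894$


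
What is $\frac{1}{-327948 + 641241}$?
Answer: $\frac{1}{313293} \approx 3.1919 \cdot 10^{-6}$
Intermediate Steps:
$\frac{1}{-327948 + 641241} = \frac{1}{313293}$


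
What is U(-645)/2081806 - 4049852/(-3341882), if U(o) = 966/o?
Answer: 453166313836769/373946812440445 ≈ 1.2118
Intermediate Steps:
U(-645)/2081806 - 4049852/(-3341882) = (966/(-645))/2081806 - 4049852/(-3341882) = (966*(-1/645))*(1/2081806) - 4049852*(-1/3341882) = -322/215*1/2081806 + 2024926/1670941 = -161/223794145 + 2024926/1670941 = 453166313836769/373946812440445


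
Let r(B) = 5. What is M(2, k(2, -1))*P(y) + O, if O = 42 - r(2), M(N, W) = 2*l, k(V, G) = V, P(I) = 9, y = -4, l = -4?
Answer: -35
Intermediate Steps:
M(N, W) = -8 (M(N, W) = 2*(-4) = -8)
O = 37 (O = 42 - 1*5 = 42 - 5 = 37)
M(2, k(2, -1))*P(y) + O = -8*9 + 37 = -72 + 37 = -35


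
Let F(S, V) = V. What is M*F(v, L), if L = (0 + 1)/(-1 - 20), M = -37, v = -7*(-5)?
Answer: 37/21 ≈ 1.7619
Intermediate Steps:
v = 35
L = -1/21 (L = 1/(-21) = 1*(-1/21) = -1/21 ≈ -0.047619)
M*F(v, L) = -37*(-1/21) = 37/21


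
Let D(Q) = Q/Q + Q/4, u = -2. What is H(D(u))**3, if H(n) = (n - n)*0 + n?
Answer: 1/8 ≈ 0.12500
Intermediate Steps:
D(Q) = 1 + Q/4 (D(Q) = 1 + Q*(1/4) = 1 + Q/4)
H(n) = n (H(n) = 0*0 + n = 0 + n = n)
H(D(u))**3 = (1 + (1/4)*(-2))**3 = (1 - 1/2)**3 = (1/2)**3 = 1/8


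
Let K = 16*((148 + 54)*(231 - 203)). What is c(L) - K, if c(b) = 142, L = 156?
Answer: -90354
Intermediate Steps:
K = 90496 (K = 16*(202*28) = 16*5656 = 90496)
c(L) - K = 142 - 1*90496 = 142 - 90496 = -90354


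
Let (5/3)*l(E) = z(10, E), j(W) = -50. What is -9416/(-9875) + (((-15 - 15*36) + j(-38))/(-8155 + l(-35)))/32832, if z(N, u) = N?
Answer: 2519237641063/2642036184000 ≈ 0.95352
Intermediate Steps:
l(E) = 6 (l(E) = (3/5)*10 = 6)
-9416/(-9875) + (((-15 - 15*36) + j(-38))/(-8155 + l(-35)))/32832 = -9416/(-9875) + (((-15 - 15*36) - 50)/(-8155 + 6))/32832 = -9416*(-1/9875) + (((-15 - 540) - 50)/(-8149))*(1/32832) = 9416/9875 + ((-555 - 50)*(-1/8149))*(1/32832) = 9416/9875 - 605*(-1/8149)*(1/32832) = 9416/9875 + (605/8149)*(1/32832) = 9416/9875 + 605/267547968 = 2519237641063/2642036184000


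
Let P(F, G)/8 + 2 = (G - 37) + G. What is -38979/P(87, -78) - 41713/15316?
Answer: 6332501/284440 ≈ 22.263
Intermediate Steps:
P(F, G) = -312 + 16*G (P(F, G) = -16 + 8*((G - 37) + G) = -16 + 8*((-37 + G) + G) = -16 + 8*(-37 + 2*G) = -16 + (-296 + 16*G) = -312 + 16*G)
-38979/P(87, -78) - 41713/15316 = -38979/(-312 + 16*(-78)) - 41713/15316 = -38979/(-312 - 1248) - 41713*1/15316 = -38979/(-1560) - 5959/2188 = -38979*(-1/1560) - 5959/2188 = 12993/520 - 5959/2188 = 6332501/284440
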